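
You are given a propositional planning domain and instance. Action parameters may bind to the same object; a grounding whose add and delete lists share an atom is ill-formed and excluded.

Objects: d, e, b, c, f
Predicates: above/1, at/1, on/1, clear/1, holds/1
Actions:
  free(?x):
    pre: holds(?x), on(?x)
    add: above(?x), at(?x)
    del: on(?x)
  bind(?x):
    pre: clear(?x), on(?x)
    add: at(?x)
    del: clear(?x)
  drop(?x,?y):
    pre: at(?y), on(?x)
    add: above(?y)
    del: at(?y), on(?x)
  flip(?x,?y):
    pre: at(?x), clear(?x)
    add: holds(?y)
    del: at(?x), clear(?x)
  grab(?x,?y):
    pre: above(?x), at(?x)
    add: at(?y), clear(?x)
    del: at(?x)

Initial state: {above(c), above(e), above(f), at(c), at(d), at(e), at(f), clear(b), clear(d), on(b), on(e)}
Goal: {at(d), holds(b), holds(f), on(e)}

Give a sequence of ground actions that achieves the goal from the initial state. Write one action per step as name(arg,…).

1. flip(d,b)  →  {above(c), above(e), above(f), at(c), at(e), at(f), clear(b), holds(b), on(b), on(e)}
2. free(b)  →  {above(b), above(c), above(e), above(f), at(b), at(c), at(e), at(f), clear(b), holds(b), on(e)}
3. flip(b,f)  →  {above(b), above(c), above(e), above(f), at(c), at(e), at(f), holds(b), holds(f), on(e)}
4. grab(e,d)  →  {above(b), above(c), above(e), above(f), at(c), at(d), at(f), clear(e), holds(b), holds(f), on(e)}

flip(d,b); free(b); flip(b,f); grab(e,d)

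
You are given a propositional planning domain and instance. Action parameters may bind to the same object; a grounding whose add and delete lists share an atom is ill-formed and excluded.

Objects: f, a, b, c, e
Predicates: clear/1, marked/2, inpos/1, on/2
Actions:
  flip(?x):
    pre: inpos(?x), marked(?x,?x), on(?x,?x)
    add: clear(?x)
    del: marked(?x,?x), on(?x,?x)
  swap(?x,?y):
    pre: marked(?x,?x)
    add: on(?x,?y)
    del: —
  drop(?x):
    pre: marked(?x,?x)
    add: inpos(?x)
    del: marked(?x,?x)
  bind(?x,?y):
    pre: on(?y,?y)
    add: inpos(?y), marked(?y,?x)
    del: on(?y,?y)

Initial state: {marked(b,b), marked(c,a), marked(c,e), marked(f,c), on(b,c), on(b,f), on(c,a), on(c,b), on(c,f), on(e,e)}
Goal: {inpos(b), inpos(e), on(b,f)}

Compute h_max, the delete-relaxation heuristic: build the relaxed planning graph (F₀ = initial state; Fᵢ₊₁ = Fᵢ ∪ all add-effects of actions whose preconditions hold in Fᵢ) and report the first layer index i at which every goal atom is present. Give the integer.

F0 = init (10 atoms)
F1 = F0 ∪ {inpos(b), inpos(e), marked(e,a), marked(e,b), marked(e,c), marked(e,e), marked(e,f), on(b,a), on(b,b), on(b,e)}  (20 atoms)
goal ⊆ F1  ⇒  h_max = 1

1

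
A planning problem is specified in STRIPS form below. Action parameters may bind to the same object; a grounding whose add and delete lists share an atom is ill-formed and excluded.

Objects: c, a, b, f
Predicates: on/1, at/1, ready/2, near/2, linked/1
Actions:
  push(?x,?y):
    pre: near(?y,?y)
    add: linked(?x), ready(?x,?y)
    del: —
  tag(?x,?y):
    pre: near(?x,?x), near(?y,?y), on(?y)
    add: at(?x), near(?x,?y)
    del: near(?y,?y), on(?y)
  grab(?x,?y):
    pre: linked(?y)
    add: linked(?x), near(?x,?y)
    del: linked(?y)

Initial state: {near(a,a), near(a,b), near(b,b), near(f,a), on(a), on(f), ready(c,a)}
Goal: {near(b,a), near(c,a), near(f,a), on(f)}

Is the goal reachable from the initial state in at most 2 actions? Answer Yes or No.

1. push(a,a)  →  {linked(a), near(a,a), near(a,b), near(b,b), near(f,a), on(a), on(f), ready(a,a), ready(c,a)}
2. tag(b,a)  →  {at(b), linked(a), near(a,b), near(b,a), near(b,b), near(f,a), on(f), ready(a,a), ready(c,a)}
3. grab(c,a)  →  {at(b), linked(c), near(a,b), near(b,a), near(b,b), near(c,a), near(f,a), on(f), ready(a,a), ready(c,a)}
optimal plan length = 3; 3 > 2

No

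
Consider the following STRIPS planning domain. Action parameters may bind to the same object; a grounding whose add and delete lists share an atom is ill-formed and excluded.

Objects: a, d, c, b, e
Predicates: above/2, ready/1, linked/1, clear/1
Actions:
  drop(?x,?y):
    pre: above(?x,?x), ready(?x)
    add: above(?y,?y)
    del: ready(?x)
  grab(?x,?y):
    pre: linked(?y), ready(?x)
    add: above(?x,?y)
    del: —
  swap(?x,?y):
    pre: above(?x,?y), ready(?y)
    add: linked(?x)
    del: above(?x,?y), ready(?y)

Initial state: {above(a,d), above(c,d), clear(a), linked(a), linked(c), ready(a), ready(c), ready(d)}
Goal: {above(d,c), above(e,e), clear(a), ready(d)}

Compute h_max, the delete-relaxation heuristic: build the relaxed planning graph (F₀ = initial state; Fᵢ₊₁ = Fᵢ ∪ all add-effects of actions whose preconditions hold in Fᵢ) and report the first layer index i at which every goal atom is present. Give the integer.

2

F0 = init (8 atoms)
F1 = F0 ∪ {above(a,a), above(a,c), above(c,a), above(c,c), above(d,a), above(d,c)}  (14 atoms)
F2 = F1 ∪ {above(b,b), above(d,d), above(e,e), linked(d)}  (18 atoms)
goal ⊆ F2  ⇒  h_max = 2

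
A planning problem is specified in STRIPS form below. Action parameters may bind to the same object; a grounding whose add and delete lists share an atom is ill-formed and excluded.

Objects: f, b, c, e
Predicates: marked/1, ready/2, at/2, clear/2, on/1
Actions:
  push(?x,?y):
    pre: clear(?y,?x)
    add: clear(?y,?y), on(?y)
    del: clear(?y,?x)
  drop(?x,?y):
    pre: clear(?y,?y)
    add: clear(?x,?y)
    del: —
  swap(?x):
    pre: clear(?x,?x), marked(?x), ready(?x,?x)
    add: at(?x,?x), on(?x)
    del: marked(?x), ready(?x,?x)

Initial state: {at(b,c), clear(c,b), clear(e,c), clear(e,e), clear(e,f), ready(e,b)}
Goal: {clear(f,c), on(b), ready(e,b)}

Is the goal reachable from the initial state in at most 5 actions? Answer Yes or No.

Yes

1. push(b,c)  →  {at(b,c), clear(c,c), clear(e,c), clear(e,e), clear(e,f), on(c), ready(e,b)}
2. drop(f,c)  →  {at(b,c), clear(c,c), clear(e,c), clear(e,e), clear(e,f), clear(f,c), on(c), ready(e,b)}
3. drop(b,c)  →  {at(b,c), clear(b,c), clear(c,c), clear(e,c), clear(e,e), clear(e,f), clear(f,c), on(c), ready(e,b)}
4. push(c,b)  →  {at(b,c), clear(b,b), clear(c,c), clear(e,c), clear(e,e), clear(e,f), clear(f,c), on(b), on(c), ready(e,b)}
optimal plan length = 4; 4 ≤ 5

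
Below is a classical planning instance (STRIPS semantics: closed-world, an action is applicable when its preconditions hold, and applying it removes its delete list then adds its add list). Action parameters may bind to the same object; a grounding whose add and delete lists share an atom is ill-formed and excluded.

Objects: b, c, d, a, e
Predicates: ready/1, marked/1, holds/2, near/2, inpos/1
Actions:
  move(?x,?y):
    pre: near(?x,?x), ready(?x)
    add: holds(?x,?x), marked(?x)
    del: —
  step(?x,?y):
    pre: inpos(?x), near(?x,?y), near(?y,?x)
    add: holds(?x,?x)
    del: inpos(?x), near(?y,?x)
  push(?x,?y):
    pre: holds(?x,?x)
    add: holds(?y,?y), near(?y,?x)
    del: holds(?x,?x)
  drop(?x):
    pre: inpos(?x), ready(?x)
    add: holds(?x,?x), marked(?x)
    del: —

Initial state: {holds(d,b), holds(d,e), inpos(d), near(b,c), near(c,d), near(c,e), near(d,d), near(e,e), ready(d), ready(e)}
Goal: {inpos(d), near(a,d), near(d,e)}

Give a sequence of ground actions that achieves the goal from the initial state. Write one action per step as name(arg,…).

1. move(e,b)  →  {holds(d,b), holds(d,e), holds(e,e), inpos(d), marked(e), near(b,c), near(c,d), near(c,e), near(d,d), near(e,e), ready(d), ready(e)}
2. push(e,d)  →  {holds(d,b), holds(d,d), holds(d,e), inpos(d), marked(e), near(b,c), near(c,d), near(c,e), near(d,d), near(d,e), near(e,e), ready(d), ready(e)}
3. push(d,a)  →  {holds(a,a), holds(d,b), holds(d,e), inpos(d), marked(e), near(a,d), near(b,c), near(c,d), near(c,e), near(d,d), near(d,e), near(e,e), ready(d), ready(e)}

move(e,b); push(e,d); push(d,a)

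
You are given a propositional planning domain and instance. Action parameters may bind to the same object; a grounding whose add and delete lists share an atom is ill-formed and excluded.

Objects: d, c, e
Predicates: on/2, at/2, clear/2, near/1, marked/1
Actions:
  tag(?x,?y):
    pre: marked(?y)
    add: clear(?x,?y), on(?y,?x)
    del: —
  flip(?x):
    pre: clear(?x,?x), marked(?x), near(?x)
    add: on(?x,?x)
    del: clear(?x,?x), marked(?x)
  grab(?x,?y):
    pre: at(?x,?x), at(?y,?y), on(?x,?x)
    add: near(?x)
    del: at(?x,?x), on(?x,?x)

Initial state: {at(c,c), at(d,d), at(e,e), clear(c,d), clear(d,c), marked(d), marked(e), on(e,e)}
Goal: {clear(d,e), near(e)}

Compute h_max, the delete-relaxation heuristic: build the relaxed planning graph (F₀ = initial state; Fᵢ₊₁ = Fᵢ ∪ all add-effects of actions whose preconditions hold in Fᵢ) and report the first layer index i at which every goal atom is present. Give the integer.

F0 = init (8 atoms)
F1 = F0 ∪ {clear(c,e), clear(d,d), clear(d,e), clear(e,d), clear(e,e), near(e), on(d,c), on(d,d), on(d,e), on(e,c), on(e,d)}  (19 atoms)
goal ⊆ F1  ⇒  h_max = 1

1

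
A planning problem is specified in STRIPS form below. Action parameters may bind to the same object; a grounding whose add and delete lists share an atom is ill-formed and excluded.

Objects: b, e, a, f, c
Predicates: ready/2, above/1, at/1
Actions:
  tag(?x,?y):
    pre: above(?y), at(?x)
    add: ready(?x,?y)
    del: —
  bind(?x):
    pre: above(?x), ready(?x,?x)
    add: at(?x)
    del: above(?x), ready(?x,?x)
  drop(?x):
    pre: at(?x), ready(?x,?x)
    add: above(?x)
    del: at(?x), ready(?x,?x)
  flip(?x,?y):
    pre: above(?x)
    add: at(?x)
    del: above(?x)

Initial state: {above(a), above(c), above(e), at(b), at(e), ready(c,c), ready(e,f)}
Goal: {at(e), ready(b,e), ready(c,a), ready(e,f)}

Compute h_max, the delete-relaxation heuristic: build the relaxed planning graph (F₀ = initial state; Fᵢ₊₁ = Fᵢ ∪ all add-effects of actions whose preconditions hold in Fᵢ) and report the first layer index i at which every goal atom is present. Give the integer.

2

F0 = init (7 atoms)
F1 = F0 ∪ {at(a), at(c), ready(b,a), ready(b,c), ready(b,e), ready(e,a), ready(e,c), ready(e,e)}  (15 atoms)
F2 = F1 ∪ {ready(a,a), ready(a,c), ready(a,e), ready(c,a), ready(c,e)}  (20 atoms)
goal ⊆ F2  ⇒  h_max = 2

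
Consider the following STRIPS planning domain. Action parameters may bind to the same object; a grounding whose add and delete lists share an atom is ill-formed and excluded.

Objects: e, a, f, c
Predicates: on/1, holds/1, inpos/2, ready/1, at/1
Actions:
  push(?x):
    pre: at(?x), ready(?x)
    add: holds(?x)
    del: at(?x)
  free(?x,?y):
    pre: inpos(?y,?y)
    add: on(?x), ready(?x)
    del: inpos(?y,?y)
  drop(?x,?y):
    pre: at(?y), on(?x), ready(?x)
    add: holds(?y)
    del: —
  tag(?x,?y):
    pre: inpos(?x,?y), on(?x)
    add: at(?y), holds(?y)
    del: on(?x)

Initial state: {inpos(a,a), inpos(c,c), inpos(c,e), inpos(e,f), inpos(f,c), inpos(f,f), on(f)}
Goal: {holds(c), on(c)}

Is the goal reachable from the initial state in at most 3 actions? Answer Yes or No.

Yes

1. free(c,a)  →  {inpos(c,c), inpos(c,e), inpos(e,f), inpos(f,c), inpos(f,f), on(c), on(f), ready(c)}
2. tag(f,c)  →  {at(c), holds(c), inpos(c,c), inpos(c,e), inpos(e,f), inpos(f,c), inpos(f,f), on(c), ready(c)}
optimal plan length = 2; 2 ≤ 3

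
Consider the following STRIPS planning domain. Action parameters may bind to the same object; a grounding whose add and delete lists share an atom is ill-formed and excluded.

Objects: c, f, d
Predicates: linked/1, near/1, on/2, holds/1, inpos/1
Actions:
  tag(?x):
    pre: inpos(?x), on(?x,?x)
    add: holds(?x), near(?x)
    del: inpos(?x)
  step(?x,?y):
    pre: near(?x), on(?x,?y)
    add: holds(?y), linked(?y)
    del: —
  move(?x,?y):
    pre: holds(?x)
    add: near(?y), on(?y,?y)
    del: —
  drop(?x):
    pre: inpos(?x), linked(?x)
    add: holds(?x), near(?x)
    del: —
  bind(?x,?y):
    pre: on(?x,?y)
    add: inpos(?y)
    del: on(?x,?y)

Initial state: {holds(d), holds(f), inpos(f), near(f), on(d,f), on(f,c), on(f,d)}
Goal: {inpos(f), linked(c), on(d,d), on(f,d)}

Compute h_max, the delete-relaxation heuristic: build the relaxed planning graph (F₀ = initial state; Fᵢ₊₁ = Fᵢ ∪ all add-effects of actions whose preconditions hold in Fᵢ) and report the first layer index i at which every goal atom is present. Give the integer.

F0 = init (7 atoms)
F1 = F0 ∪ {holds(c), inpos(c), inpos(d), linked(c), linked(d), near(c), near(d), on(c,c), on(d,d), on(f,f)}  (17 atoms)
goal ⊆ F1  ⇒  h_max = 1

1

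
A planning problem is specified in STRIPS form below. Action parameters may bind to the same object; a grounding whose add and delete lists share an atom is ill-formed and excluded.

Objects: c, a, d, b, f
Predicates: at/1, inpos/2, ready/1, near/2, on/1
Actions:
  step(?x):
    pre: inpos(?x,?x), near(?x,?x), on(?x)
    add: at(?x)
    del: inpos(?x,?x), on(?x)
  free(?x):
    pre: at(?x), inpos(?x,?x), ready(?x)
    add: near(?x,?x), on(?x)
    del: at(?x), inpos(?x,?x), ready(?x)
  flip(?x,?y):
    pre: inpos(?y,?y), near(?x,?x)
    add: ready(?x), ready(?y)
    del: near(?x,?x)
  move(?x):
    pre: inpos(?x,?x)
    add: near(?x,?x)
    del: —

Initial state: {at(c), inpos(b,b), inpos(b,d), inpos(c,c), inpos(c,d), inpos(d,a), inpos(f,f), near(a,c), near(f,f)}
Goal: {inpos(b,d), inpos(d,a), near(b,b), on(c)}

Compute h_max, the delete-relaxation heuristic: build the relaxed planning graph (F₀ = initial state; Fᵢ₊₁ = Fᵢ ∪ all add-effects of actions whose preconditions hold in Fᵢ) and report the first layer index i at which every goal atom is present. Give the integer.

F0 = init (9 atoms)
F1 = F0 ∪ {near(b,b), near(c,c), ready(b), ready(c), ready(f)}  (14 atoms)
F2 = F1 ∪ {on(c)}  (15 atoms)
goal ⊆ F2  ⇒  h_max = 2

2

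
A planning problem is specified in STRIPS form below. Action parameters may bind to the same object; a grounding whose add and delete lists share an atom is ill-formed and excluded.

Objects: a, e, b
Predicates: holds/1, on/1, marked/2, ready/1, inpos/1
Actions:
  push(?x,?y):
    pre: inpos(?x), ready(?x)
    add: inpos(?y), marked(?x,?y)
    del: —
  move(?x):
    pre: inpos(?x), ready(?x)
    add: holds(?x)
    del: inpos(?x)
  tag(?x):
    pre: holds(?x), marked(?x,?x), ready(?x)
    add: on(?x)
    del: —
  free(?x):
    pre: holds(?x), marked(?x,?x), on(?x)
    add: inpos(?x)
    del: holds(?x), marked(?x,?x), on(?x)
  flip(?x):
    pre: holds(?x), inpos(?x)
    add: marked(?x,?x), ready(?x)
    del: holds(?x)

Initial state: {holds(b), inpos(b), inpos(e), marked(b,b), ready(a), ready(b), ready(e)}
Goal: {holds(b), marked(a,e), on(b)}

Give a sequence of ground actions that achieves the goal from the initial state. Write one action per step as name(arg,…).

push(e,a); push(a,e); tag(b)

1. push(e,a)  →  {holds(b), inpos(a), inpos(b), inpos(e), marked(b,b), marked(e,a), ready(a), ready(b), ready(e)}
2. push(a,e)  →  {holds(b), inpos(a), inpos(b), inpos(e), marked(a,e), marked(b,b), marked(e,a), ready(a), ready(b), ready(e)}
3. tag(b)  →  {holds(b), inpos(a), inpos(b), inpos(e), marked(a,e), marked(b,b), marked(e,a), on(b), ready(a), ready(b), ready(e)}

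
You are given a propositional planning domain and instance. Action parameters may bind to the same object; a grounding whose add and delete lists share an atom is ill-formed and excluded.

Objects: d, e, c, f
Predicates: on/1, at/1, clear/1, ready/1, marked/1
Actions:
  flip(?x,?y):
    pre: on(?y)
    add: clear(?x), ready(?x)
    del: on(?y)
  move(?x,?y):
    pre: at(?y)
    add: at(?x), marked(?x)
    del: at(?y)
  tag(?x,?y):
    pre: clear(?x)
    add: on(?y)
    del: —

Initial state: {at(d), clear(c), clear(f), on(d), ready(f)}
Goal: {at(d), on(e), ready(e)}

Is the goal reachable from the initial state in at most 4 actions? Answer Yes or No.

Yes

1. flip(e,d)  →  {at(d), clear(c), clear(e), clear(f), ready(e), ready(f)}
2. tag(e,e)  →  {at(d), clear(c), clear(e), clear(f), on(e), ready(e), ready(f)}
optimal plan length = 2; 2 ≤ 4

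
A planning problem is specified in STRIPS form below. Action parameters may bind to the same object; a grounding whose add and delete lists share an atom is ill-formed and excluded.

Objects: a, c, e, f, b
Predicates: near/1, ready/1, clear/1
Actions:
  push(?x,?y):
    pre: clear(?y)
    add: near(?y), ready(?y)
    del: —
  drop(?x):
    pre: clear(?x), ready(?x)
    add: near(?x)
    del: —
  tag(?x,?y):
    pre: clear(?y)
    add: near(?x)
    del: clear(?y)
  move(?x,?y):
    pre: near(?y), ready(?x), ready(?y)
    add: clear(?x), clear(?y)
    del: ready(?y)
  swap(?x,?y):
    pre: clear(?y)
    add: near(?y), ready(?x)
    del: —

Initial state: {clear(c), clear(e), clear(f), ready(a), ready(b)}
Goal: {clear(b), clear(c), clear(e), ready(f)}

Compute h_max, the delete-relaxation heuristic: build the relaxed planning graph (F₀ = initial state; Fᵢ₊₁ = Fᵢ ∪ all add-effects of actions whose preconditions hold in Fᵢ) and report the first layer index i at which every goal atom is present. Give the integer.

F0 = init (5 atoms)
F1 = F0 ∪ {near(a), near(b), near(c), near(e), near(f), ready(c), ready(e), ready(f)}  (13 atoms)
F2 = F1 ∪ {clear(a), clear(b)}  (15 atoms)
goal ⊆ F2  ⇒  h_max = 2

2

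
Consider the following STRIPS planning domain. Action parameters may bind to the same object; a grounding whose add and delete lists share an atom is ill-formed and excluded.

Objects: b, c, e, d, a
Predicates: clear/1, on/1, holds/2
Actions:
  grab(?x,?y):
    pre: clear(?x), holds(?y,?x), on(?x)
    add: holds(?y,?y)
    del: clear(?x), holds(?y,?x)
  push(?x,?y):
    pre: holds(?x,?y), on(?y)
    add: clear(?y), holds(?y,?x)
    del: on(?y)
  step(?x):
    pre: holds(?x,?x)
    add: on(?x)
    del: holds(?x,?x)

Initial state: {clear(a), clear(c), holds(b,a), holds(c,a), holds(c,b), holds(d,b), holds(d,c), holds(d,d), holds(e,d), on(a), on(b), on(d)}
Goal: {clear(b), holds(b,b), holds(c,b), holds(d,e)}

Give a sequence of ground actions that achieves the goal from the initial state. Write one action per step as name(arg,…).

grab(a,b); push(b,b); push(e,d)

1. grab(a,b)  →  {clear(c), holds(b,b), holds(c,a), holds(c,b), holds(d,b), holds(d,c), holds(d,d), holds(e,d), on(a), on(b), on(d)}
2. push(b,b)  →  {clear(b), clear(c), holds(b,b), holds(c,a), holds(c,b), holds(d,b), holds(d,c), holds(d,d), holds(e,d), on(a), on(d)}
3. push(e,d)  →  {clear(b), clear(c), clear(d), holds(b,b), holds(c,a), holds(c,b), holds(d,b), holds(d,c), holds(d,d), holds(d,e), holds(e,d), on(a)}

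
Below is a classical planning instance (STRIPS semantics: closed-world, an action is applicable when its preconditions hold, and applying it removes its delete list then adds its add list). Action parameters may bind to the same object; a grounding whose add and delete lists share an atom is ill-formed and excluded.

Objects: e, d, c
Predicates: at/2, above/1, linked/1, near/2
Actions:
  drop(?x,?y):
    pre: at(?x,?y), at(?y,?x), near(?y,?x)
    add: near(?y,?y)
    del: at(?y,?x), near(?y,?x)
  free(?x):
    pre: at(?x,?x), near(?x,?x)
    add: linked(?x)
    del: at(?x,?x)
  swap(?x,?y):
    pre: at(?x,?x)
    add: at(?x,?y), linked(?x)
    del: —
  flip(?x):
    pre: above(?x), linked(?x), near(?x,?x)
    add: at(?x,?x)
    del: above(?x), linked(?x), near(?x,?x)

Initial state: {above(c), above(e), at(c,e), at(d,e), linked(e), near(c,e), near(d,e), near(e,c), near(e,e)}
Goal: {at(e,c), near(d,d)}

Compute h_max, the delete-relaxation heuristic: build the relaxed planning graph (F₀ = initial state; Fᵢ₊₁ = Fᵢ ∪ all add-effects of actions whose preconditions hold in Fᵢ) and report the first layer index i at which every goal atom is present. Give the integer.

F0 = init (9 atoms)
F1 = F0 ∪ {at(e,e)}  (10 atoms)
F2 = F1 ∪ {at(e,c), at(e,d)}  (12 atoms)
F3 = F2 ∪ {near(c,c), near(d,d)}  (14 atoms)
goal ⊆ F3  ⇒  h_max = 3

3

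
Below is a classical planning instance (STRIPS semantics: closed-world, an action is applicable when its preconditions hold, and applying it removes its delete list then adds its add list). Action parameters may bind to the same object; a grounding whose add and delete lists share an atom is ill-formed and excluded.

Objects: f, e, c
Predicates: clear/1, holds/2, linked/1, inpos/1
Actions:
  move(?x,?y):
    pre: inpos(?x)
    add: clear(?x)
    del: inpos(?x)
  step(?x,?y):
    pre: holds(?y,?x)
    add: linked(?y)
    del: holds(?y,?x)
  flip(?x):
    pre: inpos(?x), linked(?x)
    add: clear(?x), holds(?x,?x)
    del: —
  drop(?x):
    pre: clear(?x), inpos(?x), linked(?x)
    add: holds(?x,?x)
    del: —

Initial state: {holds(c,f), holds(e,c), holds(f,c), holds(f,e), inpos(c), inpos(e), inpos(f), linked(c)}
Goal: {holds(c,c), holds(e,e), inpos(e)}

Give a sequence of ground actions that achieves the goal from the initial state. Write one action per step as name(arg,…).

step(c,e); flip(e); flip(c)

1. step(c,e)  →  {holds(c,f), holds(f,c), holds(f,e), inpos(c), inpos(e), inpos(f), linked(c), linked(e)}
2. flip(e)  →  {clear(e), holds(c,f), holds(e,e), holds(f,c), holds(f,e), inpos(c), inpos(e), inpos(f), linked(c), linked(e)}
3. flip(c)  →  {clear(c), clear(e), holds(c,c), holds(c,f), holds(e,e), holds(f,c), holds(f,e), inpos(c), inpos(e), inpos(f), linked(c), linked(e)}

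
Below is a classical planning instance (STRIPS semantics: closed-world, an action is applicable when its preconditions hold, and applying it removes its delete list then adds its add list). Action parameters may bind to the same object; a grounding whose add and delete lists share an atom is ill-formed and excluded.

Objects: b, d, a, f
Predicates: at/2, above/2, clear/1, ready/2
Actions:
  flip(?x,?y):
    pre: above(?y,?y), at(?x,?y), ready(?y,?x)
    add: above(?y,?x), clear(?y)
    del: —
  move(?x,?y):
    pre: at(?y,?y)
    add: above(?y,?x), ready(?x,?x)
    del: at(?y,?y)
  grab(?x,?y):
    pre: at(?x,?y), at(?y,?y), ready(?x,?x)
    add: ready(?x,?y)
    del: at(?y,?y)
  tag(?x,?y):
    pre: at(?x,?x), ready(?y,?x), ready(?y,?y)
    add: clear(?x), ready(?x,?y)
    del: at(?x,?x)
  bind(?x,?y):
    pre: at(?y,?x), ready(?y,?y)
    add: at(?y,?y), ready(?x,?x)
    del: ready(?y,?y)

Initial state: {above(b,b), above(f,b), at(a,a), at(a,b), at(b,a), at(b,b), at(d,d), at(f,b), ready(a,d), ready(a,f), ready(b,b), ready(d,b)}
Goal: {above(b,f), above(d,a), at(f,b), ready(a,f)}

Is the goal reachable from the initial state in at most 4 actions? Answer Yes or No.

1. move(a,d)  →  {above(b,b), above(d,a), above(f,b), at(a,a), at(a,b), at(b,a), at(b,b), at(f,b), ready(a,a), ready(a,d), ready(a,f), ready(b,b), ready(d,b)}
2. move(f,b)  →  {above(b,b), above(b,f), above(d,a), above(f,b), at(a,a), at(a,b), at(b,a), at(f,b), ready(a,a), ready(a,d), ready(a,f), ready(b,b), ready(d,b), ready(f,f)}
optimal plan length = 2; 2 ≤ 4

Yes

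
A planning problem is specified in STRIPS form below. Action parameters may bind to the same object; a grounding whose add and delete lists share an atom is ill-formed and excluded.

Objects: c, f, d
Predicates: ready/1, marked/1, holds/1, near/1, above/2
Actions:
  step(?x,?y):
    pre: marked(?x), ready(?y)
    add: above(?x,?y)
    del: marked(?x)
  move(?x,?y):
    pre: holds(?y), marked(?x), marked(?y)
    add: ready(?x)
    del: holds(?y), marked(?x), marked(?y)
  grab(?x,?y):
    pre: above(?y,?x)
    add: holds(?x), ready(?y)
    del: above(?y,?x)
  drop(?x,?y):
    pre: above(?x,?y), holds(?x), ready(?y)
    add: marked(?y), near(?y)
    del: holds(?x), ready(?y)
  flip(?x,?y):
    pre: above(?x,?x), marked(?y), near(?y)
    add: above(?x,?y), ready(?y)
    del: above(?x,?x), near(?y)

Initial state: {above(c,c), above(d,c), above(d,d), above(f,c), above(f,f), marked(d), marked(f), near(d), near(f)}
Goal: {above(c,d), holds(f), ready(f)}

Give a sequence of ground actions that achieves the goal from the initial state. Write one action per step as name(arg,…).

grab(f,f); flip(c,d)

1. grab(f,f)  →  {above(c,c), above(d,c), above(d,d), above(f,c), holds(f), marked(d), marked(f), near(d), near(f), ready(f)}
2. flip(c,d)  →  {above(c,d), above(d,c), above(d,d), above(f,c), holds(f), marked(d), marked(f), near(f), ready(d), ready(f)}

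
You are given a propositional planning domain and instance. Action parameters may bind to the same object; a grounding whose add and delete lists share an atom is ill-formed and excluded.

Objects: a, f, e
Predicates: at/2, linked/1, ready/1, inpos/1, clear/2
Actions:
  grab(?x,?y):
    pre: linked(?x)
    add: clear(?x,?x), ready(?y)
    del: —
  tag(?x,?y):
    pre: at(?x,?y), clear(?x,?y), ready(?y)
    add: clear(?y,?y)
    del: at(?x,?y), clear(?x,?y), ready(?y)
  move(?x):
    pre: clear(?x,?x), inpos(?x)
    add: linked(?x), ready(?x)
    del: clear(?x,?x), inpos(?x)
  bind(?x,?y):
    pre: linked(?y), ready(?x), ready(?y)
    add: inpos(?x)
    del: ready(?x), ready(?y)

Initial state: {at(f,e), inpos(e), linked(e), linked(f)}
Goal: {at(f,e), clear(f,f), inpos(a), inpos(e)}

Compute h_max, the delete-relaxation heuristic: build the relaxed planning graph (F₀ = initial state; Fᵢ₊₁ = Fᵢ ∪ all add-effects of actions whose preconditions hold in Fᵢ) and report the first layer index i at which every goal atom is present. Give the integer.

F0 = init (4 atoms)
F1 = F0 ∪ {clear(e,e), clear(f,f), ready(a), ready(e), ready(f)}  (9 atoms)
F2 = F1 ∪ {inpos(a), inpos(f)}  (11 atoms)
goal ⊆ F2  ⇒  h_max = 2

2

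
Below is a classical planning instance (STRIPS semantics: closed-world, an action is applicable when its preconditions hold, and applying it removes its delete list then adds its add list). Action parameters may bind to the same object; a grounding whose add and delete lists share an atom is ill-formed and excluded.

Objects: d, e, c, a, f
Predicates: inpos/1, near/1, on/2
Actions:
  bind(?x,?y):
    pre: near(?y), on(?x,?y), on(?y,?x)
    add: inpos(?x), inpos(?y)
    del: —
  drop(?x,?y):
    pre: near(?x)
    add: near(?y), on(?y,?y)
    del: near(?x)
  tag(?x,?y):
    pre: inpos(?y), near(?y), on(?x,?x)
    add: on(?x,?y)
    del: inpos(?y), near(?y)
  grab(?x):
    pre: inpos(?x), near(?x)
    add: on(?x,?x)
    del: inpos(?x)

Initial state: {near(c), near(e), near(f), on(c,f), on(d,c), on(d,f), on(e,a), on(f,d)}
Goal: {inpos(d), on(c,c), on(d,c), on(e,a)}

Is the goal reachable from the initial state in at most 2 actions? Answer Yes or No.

1. bind(d,f)  →  {inpos(d), inpos(f), near(c), near(e), near(f), on(c,f), on(d,c), on(d,f), on(e,a), on(f,d)}
2. drop(e,c)  →  {inpos(d), inpos(f), near(c), near(f), on(c,c), on(c,f), on(d,c), on(d,f), on(e,a), on(f,d)}
optimal plan length = 2; 2 ≤ 2

Yes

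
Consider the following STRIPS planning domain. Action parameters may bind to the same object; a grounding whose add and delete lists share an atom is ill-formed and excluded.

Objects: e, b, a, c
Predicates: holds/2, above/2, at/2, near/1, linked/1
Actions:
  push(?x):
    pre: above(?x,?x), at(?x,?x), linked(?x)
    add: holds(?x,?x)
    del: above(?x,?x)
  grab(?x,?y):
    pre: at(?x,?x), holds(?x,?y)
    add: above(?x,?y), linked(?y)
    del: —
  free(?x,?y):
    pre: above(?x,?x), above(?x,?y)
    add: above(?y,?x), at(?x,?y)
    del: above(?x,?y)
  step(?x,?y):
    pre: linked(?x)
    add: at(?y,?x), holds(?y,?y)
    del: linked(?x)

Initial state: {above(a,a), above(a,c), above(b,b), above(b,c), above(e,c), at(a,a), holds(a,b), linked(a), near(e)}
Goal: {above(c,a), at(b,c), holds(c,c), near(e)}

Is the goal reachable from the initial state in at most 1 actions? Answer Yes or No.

No

1. free(b,c)  →  {above(a,a), above(a,c), above(b,b), above(c,b), above(e,c), at(a,a), at(b,c), holds(a,b), linked(a), near(e)}
2. free(a,c)  →  {above(a,a), above(b,b), above(c,a), above(c,b), above(e,c), at(a,a), at(a,c), at(b,c), holds(a,b), linked(a), near(e)}
3. step(a,c)  →  {above(a,a), above(b,b), above(c,a), above(c,b), above(e,c), at(a,a), at(a,c), at(b,c), at(c,a), holds(a,b), holds(c,c), near(e)}
optimal plan length = 3; 3 > 1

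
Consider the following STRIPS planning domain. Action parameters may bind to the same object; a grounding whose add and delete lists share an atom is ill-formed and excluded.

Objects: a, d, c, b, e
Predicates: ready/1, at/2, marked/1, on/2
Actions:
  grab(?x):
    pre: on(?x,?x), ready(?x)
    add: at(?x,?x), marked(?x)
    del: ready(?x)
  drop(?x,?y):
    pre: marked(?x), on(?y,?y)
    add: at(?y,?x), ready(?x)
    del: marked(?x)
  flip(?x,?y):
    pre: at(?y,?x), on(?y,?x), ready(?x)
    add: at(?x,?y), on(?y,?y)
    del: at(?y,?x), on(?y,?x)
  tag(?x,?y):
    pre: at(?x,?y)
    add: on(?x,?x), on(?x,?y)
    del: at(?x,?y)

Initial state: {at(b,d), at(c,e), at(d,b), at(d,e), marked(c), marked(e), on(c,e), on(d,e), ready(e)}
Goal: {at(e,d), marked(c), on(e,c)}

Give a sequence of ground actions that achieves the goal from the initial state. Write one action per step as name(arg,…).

1. flip(e,d)  →  {at(b,d), at(c,e), at(d,b), at(e,d), marked(c), marked(e), on(c,e), on(d,d), ready(e)}
2. flip(e,c)  →  {at(b,d), at(d,b), at(e,c), at(e,d), marked(c), marked(e), on(c,c), on(d,d), ready(e)}
3. tag(e,c)  →  {at(b,d), at(d,b), at(e,d), marked(c), marked(e), on(c,c), on(d,d), on(e,c), on(e,e), ready(e)}

flip(e,d); flip(e,c); tag(e,c)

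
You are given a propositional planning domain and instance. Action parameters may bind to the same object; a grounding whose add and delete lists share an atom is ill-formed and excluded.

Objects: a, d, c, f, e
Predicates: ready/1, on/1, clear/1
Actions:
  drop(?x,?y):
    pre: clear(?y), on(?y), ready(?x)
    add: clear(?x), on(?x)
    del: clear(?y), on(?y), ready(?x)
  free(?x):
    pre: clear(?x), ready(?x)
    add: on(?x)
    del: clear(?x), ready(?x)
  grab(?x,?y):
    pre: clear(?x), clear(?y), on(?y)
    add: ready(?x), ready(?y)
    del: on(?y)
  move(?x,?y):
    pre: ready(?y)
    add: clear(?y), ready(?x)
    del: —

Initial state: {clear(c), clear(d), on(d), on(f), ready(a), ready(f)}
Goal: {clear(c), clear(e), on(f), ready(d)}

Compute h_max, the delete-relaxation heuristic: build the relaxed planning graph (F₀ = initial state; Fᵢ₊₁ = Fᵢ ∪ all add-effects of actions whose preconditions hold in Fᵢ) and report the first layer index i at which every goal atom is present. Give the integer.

F0 = init (6 atoms)
F1 = F0 ∪ {clear(a), clear(f), on(a), ready(c), ready(d), ready(e)}  (12 atoms)
F2 = F1 ∪ {clear(e), on(c), on(e)}  (15 atoms)
goal ⊆ F2  ⇒  h_max = 2

2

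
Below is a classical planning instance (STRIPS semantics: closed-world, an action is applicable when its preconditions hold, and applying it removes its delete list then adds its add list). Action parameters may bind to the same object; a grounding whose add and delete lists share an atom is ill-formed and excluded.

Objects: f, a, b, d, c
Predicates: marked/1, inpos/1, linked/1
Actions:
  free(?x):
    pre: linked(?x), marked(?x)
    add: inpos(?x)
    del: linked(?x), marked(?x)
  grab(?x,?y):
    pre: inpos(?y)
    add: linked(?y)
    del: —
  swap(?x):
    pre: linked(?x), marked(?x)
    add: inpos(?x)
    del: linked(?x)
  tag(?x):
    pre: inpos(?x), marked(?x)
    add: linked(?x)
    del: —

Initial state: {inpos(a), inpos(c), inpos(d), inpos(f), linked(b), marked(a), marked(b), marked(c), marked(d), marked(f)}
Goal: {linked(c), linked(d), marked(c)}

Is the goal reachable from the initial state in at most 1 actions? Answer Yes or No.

1. grab(f,d)  →  {inpos(a), inpos(c), inpos(d), inpos(f), linked(b), linked(d), marked(a), marked(b), marked(c), marked(d), marked(f)}
2. grab(f,c)  →  {inpos(a), inpos(c), inpos(d), inpos(f), linked(b), linked(c), linked(d), marked(a), marked(b), marked(c), marked(d), marked(f)}
optimal plan length = 2; 2 > 1

No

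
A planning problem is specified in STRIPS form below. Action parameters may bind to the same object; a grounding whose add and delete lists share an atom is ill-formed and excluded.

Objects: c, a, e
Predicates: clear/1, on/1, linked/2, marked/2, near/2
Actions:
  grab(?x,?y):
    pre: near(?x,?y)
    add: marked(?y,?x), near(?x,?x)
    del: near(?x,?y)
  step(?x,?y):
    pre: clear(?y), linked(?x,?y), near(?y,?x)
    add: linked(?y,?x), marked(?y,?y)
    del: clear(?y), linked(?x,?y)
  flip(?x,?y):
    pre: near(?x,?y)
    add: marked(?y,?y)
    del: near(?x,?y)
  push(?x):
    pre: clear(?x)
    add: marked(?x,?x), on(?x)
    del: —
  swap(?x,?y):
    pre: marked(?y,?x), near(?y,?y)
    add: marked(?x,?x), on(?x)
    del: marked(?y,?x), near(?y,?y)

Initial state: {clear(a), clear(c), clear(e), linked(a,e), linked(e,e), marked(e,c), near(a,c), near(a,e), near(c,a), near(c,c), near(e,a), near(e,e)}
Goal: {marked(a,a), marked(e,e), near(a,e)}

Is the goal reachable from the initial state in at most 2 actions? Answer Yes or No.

1. step(a,e)  →  {clear(a), clear(c), linked(e,a), linked(e,e), marked(e,c), marked(e,e), near(a,c), near(a,e), near(c,a), near(c,c), near(e,a), near(e,e)}
2. step(e,a)  →  {clear(c), linked(a,e), linked(e,e), marked(a,a), marked(e,c), marked(e,e), near(a,c), near(a,e), near(c,a), near(c,c), near(e,a), near(e,e)}
optimal plan length = 2; 2 ≤ 2

Yes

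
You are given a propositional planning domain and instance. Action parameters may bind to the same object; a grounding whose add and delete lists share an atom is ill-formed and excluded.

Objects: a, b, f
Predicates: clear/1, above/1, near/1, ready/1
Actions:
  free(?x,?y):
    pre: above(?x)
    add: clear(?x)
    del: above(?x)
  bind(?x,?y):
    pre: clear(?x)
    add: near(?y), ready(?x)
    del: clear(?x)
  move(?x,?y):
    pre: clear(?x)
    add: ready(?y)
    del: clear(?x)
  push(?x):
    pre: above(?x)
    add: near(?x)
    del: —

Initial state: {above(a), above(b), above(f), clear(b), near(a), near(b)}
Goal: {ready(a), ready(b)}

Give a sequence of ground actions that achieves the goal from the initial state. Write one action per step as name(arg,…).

1. free(a,a)  →  {above(b), above(f), clear(a), clear(b), near(a), near(b)}
2. bind(a,a)  →  {above(b), above(f), clear(b), near(a), near(b), ready(a)}
3. bind(b,a)  →  {above(b), above(f), near(a), near(b), ready(a), ready(b)}

free(a,a); bind(a,a); bind(b,a)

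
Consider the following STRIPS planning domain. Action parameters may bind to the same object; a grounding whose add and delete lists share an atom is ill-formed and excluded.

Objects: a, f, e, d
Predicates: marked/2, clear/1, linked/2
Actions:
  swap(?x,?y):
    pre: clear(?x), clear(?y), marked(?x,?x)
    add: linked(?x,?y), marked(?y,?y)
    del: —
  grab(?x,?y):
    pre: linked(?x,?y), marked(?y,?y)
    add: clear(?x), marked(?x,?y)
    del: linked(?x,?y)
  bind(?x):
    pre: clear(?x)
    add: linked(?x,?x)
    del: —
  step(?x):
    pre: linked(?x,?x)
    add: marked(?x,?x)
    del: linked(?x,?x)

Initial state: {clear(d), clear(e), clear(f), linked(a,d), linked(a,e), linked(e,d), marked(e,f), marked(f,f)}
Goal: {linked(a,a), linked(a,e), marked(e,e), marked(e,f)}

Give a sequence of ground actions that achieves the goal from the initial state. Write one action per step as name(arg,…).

1. swap(f,e)  →  {clear(d), clear(e), clear(f), linked(a,d), linked(a,e), linked(e,d), linked(f,e), marked(e,e), marked(e,f), marked(f,f)}
2. swap(f,d)  →  {clear(d), clear(e), clear(f), linked(a,d), linked(a,e), linked(e,d), linked(f,d), linked(f,e), marked(d,d), marked(e,e), marked(e,f), marked(f,f)}
3. grab(a,d)  →  {clear(a), clear(d), clear(e), clear(f), linked(a,e), linked(e,d), linked(f,d), linked(f,e), marked(a,d), marked(d,d), marked(e,e), marked(e,f), marked(f,f)}
4. bind(a)  →  {clear(a), clear(d), clear(e), clear(f), linked(a,a), linked(a,e), linked(e,d), linked(f,d), linked(f,e), marked(a,d), marked(d,d), marked(e,e), marked(e,f), marked(f,f)}

swap(f,e); swap(f,d); grab(a,d); bind(a)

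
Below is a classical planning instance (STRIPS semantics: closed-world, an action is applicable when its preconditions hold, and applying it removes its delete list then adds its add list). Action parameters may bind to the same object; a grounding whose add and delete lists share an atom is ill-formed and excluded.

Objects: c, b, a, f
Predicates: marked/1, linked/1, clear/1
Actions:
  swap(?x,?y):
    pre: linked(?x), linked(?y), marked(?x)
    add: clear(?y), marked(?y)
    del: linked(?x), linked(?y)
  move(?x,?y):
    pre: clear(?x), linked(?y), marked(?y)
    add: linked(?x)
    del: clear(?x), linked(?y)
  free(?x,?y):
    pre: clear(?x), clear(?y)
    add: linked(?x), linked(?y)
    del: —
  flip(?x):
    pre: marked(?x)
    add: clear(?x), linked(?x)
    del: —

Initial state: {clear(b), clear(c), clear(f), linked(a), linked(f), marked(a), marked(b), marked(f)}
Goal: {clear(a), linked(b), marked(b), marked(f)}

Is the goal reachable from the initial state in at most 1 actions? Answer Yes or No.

1. swap(a,a)  →  {clear(a), clear(b), clear(c), clear(f), linked(f), marked(a), marked(b), marked(f)}
2. move(b,f)  →  {clear(a), clear(c), clear(f), linked(b), marked(a), marked(b), marked(f)}
optimal plan length = 2; 2 > 1

No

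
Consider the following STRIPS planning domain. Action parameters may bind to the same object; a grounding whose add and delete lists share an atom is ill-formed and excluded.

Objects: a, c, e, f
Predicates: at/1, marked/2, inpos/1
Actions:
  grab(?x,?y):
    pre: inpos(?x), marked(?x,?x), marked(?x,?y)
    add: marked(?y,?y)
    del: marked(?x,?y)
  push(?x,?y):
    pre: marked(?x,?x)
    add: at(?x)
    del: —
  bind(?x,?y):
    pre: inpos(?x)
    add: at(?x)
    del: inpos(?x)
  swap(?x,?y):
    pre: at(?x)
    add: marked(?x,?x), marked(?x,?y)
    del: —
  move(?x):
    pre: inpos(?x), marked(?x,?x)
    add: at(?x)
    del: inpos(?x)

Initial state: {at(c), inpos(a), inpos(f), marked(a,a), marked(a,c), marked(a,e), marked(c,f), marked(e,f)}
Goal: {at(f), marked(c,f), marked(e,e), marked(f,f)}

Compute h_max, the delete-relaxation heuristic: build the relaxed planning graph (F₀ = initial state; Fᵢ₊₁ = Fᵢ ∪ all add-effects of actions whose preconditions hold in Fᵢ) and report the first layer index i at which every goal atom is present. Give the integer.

2

F0 = init (8 atoms)
F1 = F0 ∪ {at(a), at(f), marked(c,a), marked(c,c), marked(c,e), marked(e,e)}  (14 atoms)
F2 = F1 ∪ {at(e), marked(a,f), marked(f,a), marked(f,c), marked(f,e), marked(f,f)}  (20 atoms)
goal ⊆ F2  ⇒  h_max = 2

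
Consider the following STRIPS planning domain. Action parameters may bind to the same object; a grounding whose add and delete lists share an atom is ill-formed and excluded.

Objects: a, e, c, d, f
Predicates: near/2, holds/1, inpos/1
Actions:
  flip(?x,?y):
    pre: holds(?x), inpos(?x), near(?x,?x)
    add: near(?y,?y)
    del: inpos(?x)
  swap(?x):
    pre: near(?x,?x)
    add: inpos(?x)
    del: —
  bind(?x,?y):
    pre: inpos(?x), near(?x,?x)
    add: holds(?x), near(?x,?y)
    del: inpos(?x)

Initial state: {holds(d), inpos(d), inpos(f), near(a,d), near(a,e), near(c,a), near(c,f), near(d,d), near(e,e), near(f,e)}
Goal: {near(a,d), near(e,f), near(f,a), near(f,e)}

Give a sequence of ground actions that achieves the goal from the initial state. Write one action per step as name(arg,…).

flip(d,f); swap(e); bind(e,f); bind(f,a)

1. flip(d,f)  →  {holds(d), inpos(f), near(a,d), near(a,e), near(c,a), near(c,f), near(d,d), near(e,e), near(f,e), near(f,f)}
2. swap(e)  →  {holds(d), inpos(e), inpos(f), near(a,d), near(a,e), near(c,a), near(c,f), near(d,d), near(e,e), near(f,e), near(f,f)}
3. bind(e,f)  →  {holds(d), holds(e), inpos(f), near(a,d), near(a,e), near(c,a), near(c,f), near(d,d), near(e,e), near(e,f), near(f,e), near(f,f)}
4. bind(f,a)  →  {holds(d), holds(e), holds(f), near(a,d), near(a,e), near(c,a), near(c,f), near(d,d), near(e,e), near(e,f), near(f,a), near(f,e), near(f,f)}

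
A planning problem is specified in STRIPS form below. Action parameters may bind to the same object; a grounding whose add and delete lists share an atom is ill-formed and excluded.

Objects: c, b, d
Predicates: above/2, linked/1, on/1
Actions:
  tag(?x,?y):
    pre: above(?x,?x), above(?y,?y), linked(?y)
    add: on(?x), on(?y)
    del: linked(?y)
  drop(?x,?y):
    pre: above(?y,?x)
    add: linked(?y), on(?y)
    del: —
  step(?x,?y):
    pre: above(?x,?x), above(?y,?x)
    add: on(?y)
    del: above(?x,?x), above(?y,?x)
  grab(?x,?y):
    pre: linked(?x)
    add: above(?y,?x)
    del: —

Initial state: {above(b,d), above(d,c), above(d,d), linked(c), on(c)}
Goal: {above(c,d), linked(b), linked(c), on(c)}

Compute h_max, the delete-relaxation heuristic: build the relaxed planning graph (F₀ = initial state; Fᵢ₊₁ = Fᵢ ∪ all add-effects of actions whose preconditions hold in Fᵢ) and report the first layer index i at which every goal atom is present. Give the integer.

2

F0 = init (5 atoms)
F1 = F0 ∪ {above(b,c), above(c,c), linked(b), linked(d), on(b), on(d)}  (11 atoms)
F2 = F1 ∪ {above(b,b), above(c,b), above(c,d), above(d,b)}  (15 atoms)
goal ⊆ F2  ⇒  h_max = 2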